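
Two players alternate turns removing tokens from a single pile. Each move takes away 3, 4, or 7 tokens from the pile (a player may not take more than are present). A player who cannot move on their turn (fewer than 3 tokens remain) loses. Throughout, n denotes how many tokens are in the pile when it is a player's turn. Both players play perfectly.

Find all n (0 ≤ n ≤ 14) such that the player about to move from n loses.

0, 1, 2, 10, 11, 12

Use the standard recursion: the mover loses at a terminal position; elsewhere, the mover wins exactly when some move hands the opponent an L position.
n=0: no move → L
n=1: no move → L
n=2: no move → L
n=3: can move to 0, which is L ⇒ W
n=4: can move to 1, which is L ⇒ W
n=5: can move to 2, which is L ⇒ W
n=6: can move to 2, which is L ⇒ W
n=7: can move to 0, which is L ⇒ W
n=8: can move to 1, which is L ⇒ W
n=9: can move to 2, which is L ⇒ W
n=10: moves to 7(W), 6(W), 3(W); every one is W ⇒ L
n=11: moves to 8(W), 7(W), 4(W); every one is W ⇒ L
n=12: moves to 9(W), 8(W), 5(W); every one is W ⇒ L
n=13: can move to 10, which is L ⇒ W
n=14: can move to 11, which is L ⇒ W
Reading off the rows marked L gives the requested list; there are 6 such values of n.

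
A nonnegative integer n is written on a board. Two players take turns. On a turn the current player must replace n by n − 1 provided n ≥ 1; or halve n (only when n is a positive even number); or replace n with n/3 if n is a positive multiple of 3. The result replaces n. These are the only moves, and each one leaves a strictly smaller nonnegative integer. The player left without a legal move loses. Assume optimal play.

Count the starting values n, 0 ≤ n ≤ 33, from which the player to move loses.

Work bottom-up. With no move the player to move loses. Otherwise the position is W if at least one move leads to an L position for the opponent, and L if every move leads to a W.
n=0: no move → L
n=1: →0(L), so W
n=2: →1(W) only, which is W, so L
n=3: →2(L), so W
n=4: →2(L), so W
n=5: →4(W) only, which is W, so L
n=6: →2(L), so W
n=7: →6(W) only, which is W, so L
n=8: →7(L), so W
n=9: →3(W), 8(W) — all W, so L
n=10: →5(L), so W
n=11: →10(W) only, which is W, so L
n=12: →11(L), so W
n=13: →12(W) only, which is W, so L
n=14: →7(L), so W
n=15: →5(L), so W
n=16: →8(W), 15(W) — all W, so L
n=17: →16(L), so W
n=18: →9(L), so W
n=19: →18(W) only, which is W, so L
n=20: →19(L), so W
n=21: →7(L), so W
n=22: →11(L), so W
n=23: →22(W) only, which is W, so L
n=24: →23(L), so W
n=25: →24(W) only, which is W, so L
n=26: →13(L), so W
n=27: →9(L), so W
n=28: →14(W), 27(W) — all W, so L
n=29: →28(L), so W
n=30: →10(W), 15(W), 29(W) — all W, so L
n=31: →30(L), so W
n=32: →16(L), so W
n=33: →11(L), so W
L entries with 0 ≤ n ≤ 33: n = 0, 2, 5, 7, 9, 11, 13, 16, 19, 23, 25, 28, 30; that makes 13.

13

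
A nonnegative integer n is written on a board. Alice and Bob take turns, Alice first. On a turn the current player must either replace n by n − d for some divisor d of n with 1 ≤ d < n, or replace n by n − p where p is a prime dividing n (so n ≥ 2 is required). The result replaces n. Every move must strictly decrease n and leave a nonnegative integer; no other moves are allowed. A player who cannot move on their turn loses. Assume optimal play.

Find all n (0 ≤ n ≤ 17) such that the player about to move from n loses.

Positions with no move are L. A position that does have a move is losing for the player to move precisely when every available move leads to a winning position for the opponent. Fill in the labels:
n=0: no move → L
n=1: no move → L
n=2: can move to 0, which is L ⇒ W
n=3: can move to 0, which is L ⇒ W
n=4: moves to 2(W), 3(W); every one is W ⇒ L
n=5: can move to 0, which is L ⇒ W
n=6: can move to 4, which is L ⇒ W
n=7: can move to 0, which is L ⇒ W
n=8: can move to 4, which is L ⇒ W
n=9: moves to 6(W), 8(W); every one is W ⇒ L
n=10: can move to 9, which is L ⇒ W
n=11: can move to 0, which is L ⇒ W
n=12: can move to 9, which is L ⇒ W
n=13: can move to 0, which is L ⇒ W
n=14: moves to 7(W), 12(W), 13(W); every one is W ⇒ L
n=15: can move to 14, which is L ⇒ W
n=16: can move to 14, which is L ⇒ W
n=17: can move to 0, which is L ⇒ W
The losing starting values of n are exactly the entries labelled L in this table (5 of them).

0, 1, 4, 9, 14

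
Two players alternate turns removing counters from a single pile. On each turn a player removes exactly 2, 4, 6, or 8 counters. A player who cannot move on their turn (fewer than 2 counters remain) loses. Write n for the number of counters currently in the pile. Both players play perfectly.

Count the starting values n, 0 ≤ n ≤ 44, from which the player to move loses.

Use the standard recursion: the mover loses at a terminal position; elsewhere, the mover wins exactly when some move hands the opponent an L position.
n=0: no move → L
n=1: no move → L
n=2: →0(L), so W
n=3: →1(L), so W
n=4: →0(L), so W
n=5: →1(L), so W
n=6: →0(L), so W
n=7: →1(L), so W
n=8: →0(L), so W
n=9: →1(L), so W
n=10: →8(W), 6(W), 4(W), 2(W) — all W, so L
n=11: →9(W), 7(W), 5(W), 3(W) — all W, so L
n=12: →10(L), so W
n=13: →11(L), so W
n=14: →10(L), so W
n=15: →11(L), so W
n=16: →10(L), so W
n=17: →11(L), so W
n=18: →10(L), so W
n=19: →11(L), so W
n=20: →18(W), 16(W), 14(W), 12(W) — all W, so L
n=21: →19(W), 17(W), 15(W), 13(W) — all W, so L
n=22: →20(L), so W
n=23: →21(L), so W
n=24: →20(L), so W
n=25: →21(L), so W
n=26: →20(L), so W
n=27: →21(L), so W
n=28: →20(L), so W
n=29: →21(L), so W
n=30: →28(W), 26(W), 24(W), 22(W) — all W, so L
n=31: →29(W), 27(W), 25(W), 23(W) — all W, so L
n=32: →30(L), so W
n=33: →31(L), so W
n=34: →30(L), so W
n=35: →31(L), so W
n=36: →30(L), so W
n=37: →31(L), so W
n=38: →30(L), so W
n=39: →31(L), so W
n=40: →38(W), 36(W), 34(W), 32(W) — all W, so L
n=41: →39(W), 37(W), 35(W), 33(W) — all W, so L
n=42: →40(L), so W
n=43: →41(L), so W
n=44: →40(L), so W
L entries with 0 ≤ n ≤ 44: n = 0, 1, 10, 11, 20, 21, 30, 31, 40, 41; that makes 10.

10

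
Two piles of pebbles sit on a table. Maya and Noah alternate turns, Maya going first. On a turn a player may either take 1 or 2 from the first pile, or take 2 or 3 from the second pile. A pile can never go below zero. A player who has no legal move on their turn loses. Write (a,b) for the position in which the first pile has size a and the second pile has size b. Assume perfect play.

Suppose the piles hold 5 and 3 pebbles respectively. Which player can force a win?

Build the W/L table. Terminal = L. A non-terminal position is W if it has a move to some L; otherwise it is L.
No move ever increases a pile, so every position that can arise here has a ≤ 5 and b ≤ 3; it is enough to label the cells with 0 ≤ a ≤ 5 and 0 ≤ b ≤ 3.
Every move lowers a or b (never raises either), so fill the grid row by row in increasing a, and left to right within a row: each cell's successors are then already labelled.
      b=0  b=1  b=2  b=3
a=0:    L    L    W    W
a=1:    W    W    L    L
a=2:    W    W    W    W
a=3:    L    L    W    W
a=4:    W    W    L    L
a=5:    W    W    W    W
Cells with no legal move (terminal, hence L): (0,0), (0,1).
The remaining L cells, each justified by listing all of its moves:
(1,2): moves to (0,2)(W), (1,0)(W); every one is W ⇒ L
(1,3): moves to (0,3)(W), (1,1)(W), (1,0)(W); every one is W ⇒ L
(3,0): moves to (2,0)(W), (1,0)(W); every one is W ⇒ L
(3,1): moves to (2,1)(W), (1,1)(W); every one is W ⇒ L
(4,2): moves to (3,2)(W), (2,2)(W), (4,0)(W); every one is W ⇒ L
(4,3): moves to (3,3)(W), (2,3)(W), (4,1)(W), (4,0)(W); every one is W ⇒ L
Every other cell has at least one move into one of the L cells above, so it is W.
The starting position (5,3) is W: Maya should move to (4,3), handing over an L position.

Maya wins.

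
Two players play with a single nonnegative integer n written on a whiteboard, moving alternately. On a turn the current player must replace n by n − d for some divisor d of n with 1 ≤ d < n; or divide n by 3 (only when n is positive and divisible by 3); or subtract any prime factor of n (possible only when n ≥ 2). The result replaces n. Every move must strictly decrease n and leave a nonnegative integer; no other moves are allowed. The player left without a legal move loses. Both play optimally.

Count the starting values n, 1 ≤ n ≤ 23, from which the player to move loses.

Label each position W (a win for the player to move) or L (a loss). A position with no legal move is L; any other position is W exactly when some move reaches an L, and L when every move reaches a W.
n=0: no move → L
n=1: no move → L
n=2: W (go to 0, an L position)
n=3: W (go to 0, an L position)
n=4: L (options 2(W), 3(W) are all W)
n=5: W (go to 0, an L position)
n=6: W (go to 4, an L position)
n=7: W (go to 0, an L position)
n=8: W (go to 4, an L position)
n=9: L (options 3(W), 6(W), 8(W) are all W)
n=10: W (go to 9, an L position)
n=11: W (go to 0, an L position)
n=12: W (go to 4, an L position)
n=13: W (go to 0, an L position)
n=14: L (options 7(W), 12(W), 13(W) are all W)
n=15: W (go to 14, an L position)
n=16: W (go to 14, an L position)
n=17: W (go to 0, an L position)
n=18: W (go to 9, an L position)
n=19: W (go to 0, an L position)
n=20: L (options 10(W), 15(W), 16(W), 18(W), 19(W) are all W)
n=21: W (go to 14, an L position)
n=22: W (go to 20, an L position)
n=23: W (go to 0, an L position)
L entries with 1 ≤ n ≤ 23 (n=0 is outside the asked range and is not counted): n = 1, 4, 9, 14, 20; that makes 5.

5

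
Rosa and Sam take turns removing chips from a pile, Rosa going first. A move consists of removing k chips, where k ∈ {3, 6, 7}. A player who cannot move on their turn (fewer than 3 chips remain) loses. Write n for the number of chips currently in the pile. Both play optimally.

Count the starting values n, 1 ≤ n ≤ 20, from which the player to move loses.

Use the standard recursion: the mover loses at a terminal position; elsewhere, the mover wins exactly when some move hands the opponent an L position.
n=0: no move → L
n=1: no move → L
n=2: no move → L
n=3: reaches L-position 0 → W
n=4: reaches L-position 1 → W
n=5: reaches L-position 2 → W
n=6: reaches L-position 0 → W
n=7: reaches L-position 1 → W
n=8: reaches L-position 2 → W
n=9: reaches L-position 2 → W
n=10: only reaches 7(W), 4(W), 3(W), all W → L
n=11: only reaches 8(W), 5(W), 4(W), all W → L
n=12: only reaches 9(W), 6(W), 5(W), all W → L
n=13: reaches L-position 10 → W
n=14: reaches L-position 11 → W
n=15: reaches L-position 12 → W
n=16: reaches L-position 10 → W
n=17: reaches L-position 11 → W
n=18: reaches L-position 12 → W
n=19: reaches L-position 12 → W
n=20: only reaches 17(W), 14(W), 13(W), all W → L
L entries with 1 ≤ n ≤ 20 (n=0 is outside the asked range and is not counted): n = 1, 2, 10, 11, 12, 20; that makes 6.

6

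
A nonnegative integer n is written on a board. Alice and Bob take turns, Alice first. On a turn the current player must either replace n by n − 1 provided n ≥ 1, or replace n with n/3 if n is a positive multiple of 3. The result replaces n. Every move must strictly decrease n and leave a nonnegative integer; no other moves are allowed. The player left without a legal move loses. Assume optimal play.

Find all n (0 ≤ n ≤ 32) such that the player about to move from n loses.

Build the W/L table. Terminal = L. A non-terminal position is W if it has a move to some L; otherwise it is L.
n=0: no move → L
n=1: can move to 0, which is L ⇒ W
n=2: the only move is to 1(W), a W ⇒ L
n=3: can move to 2, which is L ⇒ W
n=4: the only move is to 3(W), a W ⇒ L
n=5: can move to 4, which is L ⇒ W
n=6: can move to 2, which is L ⇒ W
n=7: the only move is to 6(W), a W ⇒ L
n=8: can move to 7, which is L ⇒ W
n=9: moves to 3(W), 8(W); every one is W ⇒ L
n=10: can move to 9, which is L ⇒ W
n=11: the only move is to 10(W), a W ⇒ L
n=12: can move to 4, which is L ⇒ W
n=13: the only move is to 12(W), a W ⇒ L
n=14: can move to 13, which is L ⇒ W
n=15: moves to 5(W), 14(W); every one is W ⇒ L
n=16: can move to 15, which is L ⇒ W
n=17: the only move is to 16(W), a W ⇒ L
n=18: can move to 17, which is L ⇒ W
n=19: the only move is to 18(W), a W ⇒ L
n=20: can move to 19, which is L ⇒ W
n=21: can move to 7, which is L ⇒ W
n=22: the only move is to 21(W), a W ⇒ L
n=23: can move to 22, which is L ⇒ W
n=24: moves to 8(W), 23(W); every one is W ⇒ L
n=25: can move to 24, which is L ⇒ W
n=26: the only move is to 25(W), a W ⇒ L
n=27: can move to 9, which is L ⇒ W
n=28: the only move is to 27(W), a W ⇒ L
n=29: can move to 28, which is L ⇒ W
n=30: moves to 10(W), 29(W); every one is W ⇒ L
n=31: can move to 30, which is L ⇒ W
n=32: the only move is to 31(W), a W ⇒ L
Reading off the rows marked L gives the requested list; there are 16 such values of n.

0, 2, 4, 7, 9, 11, 13, 15, 17, 19, 22, 24, 26, 28, 30, 32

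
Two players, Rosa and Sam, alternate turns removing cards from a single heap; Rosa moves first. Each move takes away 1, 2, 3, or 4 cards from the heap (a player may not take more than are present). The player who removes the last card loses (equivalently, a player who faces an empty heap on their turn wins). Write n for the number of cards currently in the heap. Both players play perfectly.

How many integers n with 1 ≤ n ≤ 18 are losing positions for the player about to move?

Positions with no move are W. A position that does have a move is losing for the player to move precisely when every available move leads to a winning position for the opponent. Fill in the labels:
n=0: no move; the opponent has just taken the last card and therefore loses → W
n=1: →0(W) only, which is W, so L
n=2: →1(L), so W
n=3: →1(L), so W
n=4: →1(L), so W
n=5: →1(L), so W
n=6: →5(W), 4(W), 3(W), 2(W) — all W, so L
n=7: →6(L), so W
n=8: →6(L), so W
n=9: →6(L), so W
n=10: →6(L), so W
n=11: →10(W), 9(W), 8(W), 7(W) — all W, so L
n=12: →11(L), so W
n=13: →11(L), so W
n=14: →11(L), so W
n=15: →11(L), so W
n=16: →15(W), 14(W), 13(W), 12(W) — all W, so L
n=17: →16(L), so W
n=18: →16(L), so W
L entries with 1 ≤ n ≤ 18 (the range starts at n=1): n = 1, 6, 11, 16; that makes 4.

4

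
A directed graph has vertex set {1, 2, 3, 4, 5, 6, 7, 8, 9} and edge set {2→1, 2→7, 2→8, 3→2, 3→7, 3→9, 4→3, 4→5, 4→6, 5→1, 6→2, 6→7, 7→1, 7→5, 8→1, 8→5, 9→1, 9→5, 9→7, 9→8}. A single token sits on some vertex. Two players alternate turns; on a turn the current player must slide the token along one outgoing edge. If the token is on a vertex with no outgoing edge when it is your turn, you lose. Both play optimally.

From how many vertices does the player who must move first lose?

3

Label each position W (a win for the player to move) or L (a loss). A position with no legal move is L; any other position is W exactly when some move reaches an L, and L when every move reaches a W.
Every edge goes from a vertex to one that appears earlier in the order 1, 5, 8, 7, 2, 6, 9, 3, 4, so processing vertices in that order labels each vertex after all of its successors.
1: no outgoing edge → L
5: reaches L-position 1 → W
8: reaches L-position 1 → W
7: reaches L-position 1 → W
2: reaches L-position 1 → W
6: only reaches 2(W), 7(W), all W → L
9: reaches L-position 1 → W
3: only reaches 9(W), 2(W), 7(W), all W → L
4: reaches L-position 3 → W
The L vertices are 1, 3, 6; that is 3 in all.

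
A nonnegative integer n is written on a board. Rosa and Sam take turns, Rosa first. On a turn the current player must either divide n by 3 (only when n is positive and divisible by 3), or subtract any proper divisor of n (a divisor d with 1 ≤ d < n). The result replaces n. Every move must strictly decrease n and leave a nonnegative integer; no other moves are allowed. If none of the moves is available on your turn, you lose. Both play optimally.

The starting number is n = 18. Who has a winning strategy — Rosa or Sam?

Build the W/L table. Terminal = L. A non-terminal position is W if it has a move to some L; otherwise it is L.
n=0: no move → L
n=1: no move → L
n=2: can move to 1, which is L ⇒ W
n=3: can move to 1, which is L ⇒ W
n=4: moves to 2(W), 3(W); every one is W ⇒ L
n=5: can move to 4, which is L ⇒ W
n=6: can move to 4, which is L ⇒ W
n=7: the only move is to 6(W), a W ⇒ L
n=8: can move to 4, which is L ⇒ W
n=9: moves to 3(W), 6(W), 8(W); every one is W ⇒ L
n=10: can move to 9, which is L ⇒ W
n=11: the only move is to 10(W), a W ⇒ L
n=12: can move to 4, which is L ⇒ W
n=13: the only move is to 12(W), a W ⇒ L
n=14: can move to 7, which is L ⇒ W
n=15: moves to 5(W), 10(W), 12(W), 14(W); every one is W ⇒ L
n=16: can move to 15, which is L ⇒ W
n=17: the only move is to 16(W), a W ⇒ L
n=18: can move to 9, which is L ⇒ W
The starting position 18 is W: Rosa should move to 9, handing over an L position.

Rosa wins.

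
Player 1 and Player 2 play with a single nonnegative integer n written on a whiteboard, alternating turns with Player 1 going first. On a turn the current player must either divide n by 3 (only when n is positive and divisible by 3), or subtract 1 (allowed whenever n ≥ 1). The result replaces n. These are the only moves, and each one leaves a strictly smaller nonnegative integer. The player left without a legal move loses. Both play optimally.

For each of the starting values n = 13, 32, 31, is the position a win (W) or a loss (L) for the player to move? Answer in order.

13: L, 32: L, 31: W

Build the W/L table. Terminal = L. A non-terminal position is W if it has a move to some L; otherwise it is L.
n=0: no move → L
n=1: reaches L-position 0 → W
n=2: only reaches 1(W), which is W → L
n=3: reaches L-position 2 → W
n=4: only reaches 3(W), which is W → L
n=5: reaches L-position 4 → W
n=6: reaches L-position 2 → W
n=7: only reaches 6(W), which is W → L
n=8: reaches L-position 7 → W
n=9: only reaches 3(W), 8(W), all W → L
n=10: reaches L-position 9 → W
n=11: only reaches 10(W), which is W → L
n=12: reaches L-position 4 → W
n=13: only reaches 12(W), which is W → L
n=14: reaches L-position 13 → W
n=15: only reaches 5(W), 14(W), all W → L
n=16: reaches L-position 15 → W
n=17: only reaches 16(W), which is W → L
n=18: reaches L-position 17 → W
n=19: only reaches 18(W), which is W → L
n=20: reaches L-position 19 → W
n=21: reaches L-position 7 → W
n=22: only reaches 21(W), which is W → L
n=23: reaches L-position 22 → W
n=24: only reaches 8(W), 23(W), all W → L
n=25: reaches L-position 24 → W
n=26: only reaches 25(W), which is W → L
n=27: reaches L-position 9 → W
n=28: only reaches 27(W), which is W → L
n=29: reaches L-position 28 → W
n=30: only reaches 10(W), 29(W), all W → L
n=31: reaches L-position 30 → W
n=32: only reaches 31(W), which is W → L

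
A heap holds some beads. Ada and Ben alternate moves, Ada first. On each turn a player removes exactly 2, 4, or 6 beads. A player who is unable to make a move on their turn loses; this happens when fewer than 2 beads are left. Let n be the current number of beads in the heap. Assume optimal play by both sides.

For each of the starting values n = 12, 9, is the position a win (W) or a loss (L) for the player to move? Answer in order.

12: W, 9: L

Build the W/L table. Terminal = L. A non-terminal position is W if it has a move to some L; otherwise it is L.
n=0: no move → L
n=1: no move → L
n=2: W (go to 0, an L position)
n=3: W (go to 1, an L position)
n=4: W (go to 0, an L position)
n=5: W (go to 1, an L position)
n=6: W (go to 0, an L position)
n=7: W (go to 1, an L position)
n=8: L (options 6(W), 4(W), 2(W) are all W)
n=9: L (options 7(W), 5(W), 3(W) are all W)
n=10: W (go to 8, an L position)
n=11: W (go to 9, an L position)
n=12: W (go to 8, an L position)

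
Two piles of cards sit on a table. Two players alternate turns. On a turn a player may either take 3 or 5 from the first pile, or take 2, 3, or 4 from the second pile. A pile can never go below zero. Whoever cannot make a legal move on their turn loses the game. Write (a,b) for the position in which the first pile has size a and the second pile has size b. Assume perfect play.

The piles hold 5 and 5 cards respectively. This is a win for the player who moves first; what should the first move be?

Move to (5,3).

Label each position W (a win for the player to move) or L (a loss). A position with no legal move is L; any other position is W exactly when some move reaches an L, and L when every move reaches a W.
No move ever increases a pile, so every position that can arise here has a ≤ 5 and b ≤ 5; it is enough to label the cells with 0 ≤ a ≤ 5 and 0 ≤ b ≤ 5.
Every move lowers a or b (never raises either), so fill the grid row by row in increasing a, and left to right within a row: each cell's successors are then already labelled.
      b=0  b=1  b=2  b=3  b=4  b=5
a=0:    L    L    W    W    W    W
a=1:    L    L    W    W    W    W
a=2:    L    L    W    W    W    W
a=3:    W    W    L    L    W    W
a=4:    W    W    L    L    W    W
a=5:    W    W    L    L    W    W
Cells with no legal move (terminal, hence L): (0,0), (0,1), (1,0), (1,1), (2,0), (2,1).
The remaining L cells, each justified by listing all of its moves:
(3,2): moves to (0,2)(W), (3,0)(W); every one is W ⇒ L
(3,3): moves to (0,3)(W), (3,1)(W), (3,0)(W); every one is W ⇒ L
(4,2): moves to (1,2)(W), (4,0)(W); every one is W ⇒ L
(4,3): moves to (1,3)(W), (4,1)(W), (4,0)(W); every one is W ⇒ L
(5,2): moves to (2,2)(W), (0,2)(W), (5,0)(W); every one is W ⇒ L
(5,3): moves to (2,3)(W), (0,3)(W), (5,1)(W), (5,0)(W); every one is W ⇒ L
Every other cell has at least one move into one of the L cells above, so it is W.
From (5,5), the L positions reachable in one move are: (5,3), (5,2). Any move reaching one of these is winning.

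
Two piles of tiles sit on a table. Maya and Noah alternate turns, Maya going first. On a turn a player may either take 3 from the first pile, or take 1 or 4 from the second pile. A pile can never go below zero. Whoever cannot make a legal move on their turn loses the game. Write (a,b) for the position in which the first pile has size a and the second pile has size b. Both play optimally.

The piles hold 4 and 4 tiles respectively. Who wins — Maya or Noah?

Maya wins.

Label each position W (a win for the player to move) or L (a loss). A position with no legal move is L; any other position is W exactly when some move reaches an L, and L when every move reaches a W.
No move ever increases a pile, so every position that can arise here has a ≤ 4 and b ≤ 4; it is enough to label the cells with 0 ≤ a ≤ 4 and 0 ≤ b ≤ 4.
Every move lowers a or b (never raises either), so fill the grid row by row in increasing a, and left to right within a row: each cell's successors are then already labelled.
      b=0  b=1  b=2  b=3  b=4
a=0:    L    W    L    W    W
a=1:    L    W    L    W    W
a=2:    L    W    L    W    W
a=3:    W    L    W    L    W
a=4:    W    L    W    L    W
Cells with no legal move (terminal, hence L): (0,0), (1,0), (2,0).
The remaining L cells, each justified by listing all of its moves:
(0,2): →(0,1)(W) only, which is W, so L
(1,2): →(1,1)(W) only, which is W, so L
(2,2): →(2,1)(W) only, which is W, so L
(3,1): →(0,1)(W), (3,0)(W) — all W, so L
(3,3): →(0,3)(W), (3,2)(W) — all W, so L
(4,1): →(1,1)(W), (4,0)(W) — all W, so L
(4,3): →(1,3)(W), (4,2)(W) — all W, so L
Every other cell has at least one move into one of the L cells above, so it is W.
The starting position (4,4) is W: Maya should move to (4,3), handing over an L position.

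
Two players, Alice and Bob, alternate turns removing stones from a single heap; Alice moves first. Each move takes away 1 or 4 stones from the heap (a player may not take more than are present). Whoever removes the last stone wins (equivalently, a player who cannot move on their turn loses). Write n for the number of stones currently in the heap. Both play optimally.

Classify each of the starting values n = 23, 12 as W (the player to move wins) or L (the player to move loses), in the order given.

Use the standard recursion: the mover loses at a terminal position; elsewhere, the mover wins exactly when some move hands the opponent an L position.
n=0: no move → L
n=1: W (go to 0, an L position)
n=2: L (sole option 1(W) is W)
n=3: W (go to 2, an L position)
n=4: W (go to 0, an L position)
n=5: L (options 4(W), 1(W) are all W)
n=6: W (go to 5, an L position)
n=7: L (options 6(W), 3(W) are all W)
n=8: W (go to 7, an L position)
n=9: W (go to 5, an L position)
n=10: L (options 9(W), 6(W) are all W)
n=11: W (go to 10, an L position)
n=12: L (options 11(W), 8(W) are all W)
n=13: W (go to 12, an L position)
n=14: W (go to 10, an L position)
n=15: L (options 14(W), 11(W) are all W)
n=16: W (go to 15, an L position)
n=17: L (options 16(W), 13(W) are all W)
n=18: W (go to 17, an L position)
n=19: W (go to 15, an L position)
n=20: L (options 19(W), 16(W) are all W)
n=21: W (go to 20, an L position)
n=22: L (options 21(W), 18(W) are all W)
n=23: W (go to 22, an L position)

23: W, 12: L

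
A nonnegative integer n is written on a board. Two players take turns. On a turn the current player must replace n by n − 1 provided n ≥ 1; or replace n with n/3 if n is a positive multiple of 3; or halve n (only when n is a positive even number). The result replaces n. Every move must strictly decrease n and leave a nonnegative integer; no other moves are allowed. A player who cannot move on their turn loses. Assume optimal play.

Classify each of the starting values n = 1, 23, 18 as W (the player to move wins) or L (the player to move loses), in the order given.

1: W, 23: L, 18: W

Build the W/L table. Terminal = L. A non-terminal position is W if it has a move to some L; otherwise it is L.
n=0: no move → L
n=1: can move to 0, which is L ⇒ W
n=2: the only move is to 1(W), a W ⇒ L
n=3: can move to 2, which is L ⇒ W
n=4: can move to 2, which is L ⇒ W
n=5: the only move is to 4(W), a W ⇒ L
n=6: can move to 2, which is L ⇒ W
n=7: the only move is to 6(W), a W ⇒ L
n=8: can move to 7, which is L ⇒ W
n=9: moves to 3(W), 8(W); every one is W ⇒ L
n=10: can move to 5, which is L ⇒ W
n=11: the only move is to 10(W), a W ⇒ L
n=12: can move to 11, which is L ⇒ W
n=13: the only move is to 12(W), a W ⇒ L
n=14: can move to 7, which is L ⇒ W
n=15: can move to 5, which is L ⇒ W
n=16: moves to 8(W), 15(W); every one is W ⇒ L
n=17: can move to 16, which is L ⇒ W
n=18: can move to 9, which is L ⇒ W
n=19: the only move is to 18(W), a W ⇒ L
n=20: can move to 19, which is L ⇒ W
n=21: can move to 7, which is L ⇒ W
n=22: can move to 11, which is L ⇒ W
n=23: the only move is to 22(W), a W ⇒ L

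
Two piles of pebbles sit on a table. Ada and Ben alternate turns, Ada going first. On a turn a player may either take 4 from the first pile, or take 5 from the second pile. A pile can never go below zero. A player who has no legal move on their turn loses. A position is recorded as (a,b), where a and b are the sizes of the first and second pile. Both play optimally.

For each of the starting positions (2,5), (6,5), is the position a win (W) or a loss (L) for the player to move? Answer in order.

Classify positions by backward induction: terminal positions (no move available) are L. From any other position, the mover wins iff some move reaches an L.
No move ever increases a pile, so every position that can arise here has a ≤ 6 and b ≤ 5; it is enough to label the cells with 0 ≤ a ≤ 6 and 0 ≤ b ≤ 5.
Every move lowers a or b (never raises either), so fill the grid row by row in increasing a, and left to right within a row: each cell's successors are then already labelled.
      b=0  b=1  b=2  b=3  b=4  b=5
a=0:    L    L    L    L    L    W
a=1:    L    L    L    L    L    W
a=2:    L    L    L    L    L    W
a=3:    L    L    L    L    L    W
a=4:    W    W    W    W    W    L
a=5:    W    W    W    W    W    L
a=6:    W    W    W    W    W    L
Cells with no legal move (terminal, hence L): (0,0), (0,1), (0,2), (0,3), (0,4), (1,0), (1,1), (1,2), (1,3), (1,4), (2,0), (2,1), (2,2), (2,3), (2,4), (3,0), (3,1), (3,2), (3,3), (3,4).
The remaining L cells, each justified by listing all of its moves:
(4,5): moves to (0,5)(W), (4,0)(W); every one is W ⇒ L
(5,5): moves to (1,5)(W), (5,0)(W); every one is W ⇒ L
(6,5): moves to (2,5)(W), (6,0)(W); every one is W ⇒ L
Every other cell has at least one move into one of the L cells above, so it is W.
(2,5): the move to (2,0) reaches an L cell, so W
(6,5): one of the L cells justified above, so L

(2,5): W, (6,5): L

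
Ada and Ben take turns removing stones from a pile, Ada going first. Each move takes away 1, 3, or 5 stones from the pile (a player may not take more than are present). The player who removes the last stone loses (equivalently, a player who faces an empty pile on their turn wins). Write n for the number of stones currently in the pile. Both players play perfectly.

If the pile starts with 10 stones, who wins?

Ada wins.

Build the W/L table. Terminal = W. A non-terminal position is W if it has a move to some L; otherwise it is L.
n=0: no move; the opponent has just taken the last stone and therefore loses → W
n=1: the only move is to 0(W), a W ⇒ L
n=2: can move to 1, which is L ⇒ W
n=3: moves to 2(W), 0(W); every one is W ⇒ L
n=4: can move to 3, which is L ⇒ W
n=5: moves to 4(W), 2(W), 0(W); every one is W ⇒ L
n=6: can move to 5, which is L ⇒ W
n=7: moves to 6(W), 4(W), 2(W); every one is W ⇒ L
n=8: can move to 7, which is L ⇒ W
n=9: moves to 8(W), 6(W), 4(W); every one is W ⇒ L
n=10: can move to 9, which is L ⇒ W
From 10 Ada can remove 1, leaving 9, reaching an L position.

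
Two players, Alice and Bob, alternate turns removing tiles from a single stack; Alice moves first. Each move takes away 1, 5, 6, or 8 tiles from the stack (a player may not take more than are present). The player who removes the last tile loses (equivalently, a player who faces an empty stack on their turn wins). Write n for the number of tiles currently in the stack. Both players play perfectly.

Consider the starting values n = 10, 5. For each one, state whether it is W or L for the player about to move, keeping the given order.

10: W, 5: L

Build the W/L table. Terminal = W. A non-terminal position is W if it has a move to some L; otherwise it is L.
n=0: no move; the opponent has just taken the last tile and therefore loses → W
n=1: only reaches 0(W), which is W → L
n=2: reaches L-position 1 → W
n=3: only reaches 2(W), which is W → L
n=4: reaches L-position 3 → W
n=5: only reaches 4(W), 0(W), all W → L
n=6: reaches L-position 5 → W
n=7: reaches L-position 1 → W
n=8: reaches L-position 3 → W
n=9: reaches L-position 3 → W
n=10: reaches L-position 5 → W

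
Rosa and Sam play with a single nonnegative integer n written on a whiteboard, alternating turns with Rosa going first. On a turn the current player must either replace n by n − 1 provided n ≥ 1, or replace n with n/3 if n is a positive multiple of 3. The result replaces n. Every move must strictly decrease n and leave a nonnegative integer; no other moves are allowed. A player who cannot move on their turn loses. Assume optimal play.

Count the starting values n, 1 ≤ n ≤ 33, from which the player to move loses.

15

Use the standard recursion: the mover loses at a terminal position; elsewhere, the mover wins exactly when some move hands the opponent an L position.
n=0: no move → L
n=1: can move to 0, which is L ⇒ W
n=2: the only move is to 1(W), a W ⇒ L
n=3: can move to 2, which is L ⇒ W
n=4: the only move is to 3(W), a W ⇒ L
n=5: can move to 4, which is L ⇒ W
n=6: can move to 2, which is L ⇒ W
n=7: the only move is to 6(W), a W ⇒ L
n=8: can move to 7, which is L ⇒ W
n=9: moves to 3(W), 8(W); every one is W ⇒ L
n=10: can move to 9, which is L ⇒ W
n=11: the only move is to 10(W), a W ⇒ L
n=12: can move to 4, which is L ⇒ W
n=13: the only move is to 12(W), a W ⇒ L
n=14: can move to 13, which is L ⇒ W
n=15: moves to 5(W), 14(W); every one is W ⇒ L
n=16: can move to 15, which is L ⇒ W
n=17: the only move is to 16(W), a W ⇒ L
n=18: can move to 17, which is L ⇒ W
n=19: the only move is to 18(W), a W ⇒ L
n=20: can move to 19, which is L ⇒ W
n=21: can move to 7, which is L ⇒ W
n=22: the only move is to 21(W), a W ⇒ L
n=23: can move to 22, which is L ⇒ W
n=24: moves to 8(W), 23(W); every one is W ⇒ L
n=25: can move to 24, which is L ⇒ W
n=26: the only move is to 25(W), a W ⇒ L
n=27: can move to 9, which is L ⇒ W
n=28: the only move is to 27(W), a W ⇒ L
n=29: can move to 28, which is L ⇒ W
n=30: moves to 10(W), 29(W); every one is W ⇒ L
n=31: can move to 30, which is L ⇒ W
n=32: the only move is to 31(W), a W ⇒ L
n=33: can move to 11, which is L ⇒ W
L entries with 1 ≤ n ≤ 33 (n=0 is outside the asked range and is not counted): n = 2, 4, 7, 9, 11, 13, 15, 17, 19, 22, 24, 26, 28, 30, 32; that makes 15.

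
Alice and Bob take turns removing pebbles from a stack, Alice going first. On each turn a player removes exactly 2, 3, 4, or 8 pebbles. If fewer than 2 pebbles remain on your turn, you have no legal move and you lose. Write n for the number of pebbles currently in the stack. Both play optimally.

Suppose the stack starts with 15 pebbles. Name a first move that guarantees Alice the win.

Label each position W (a win for the player to move) or L (a loss). A position with no legal move is L; any other position is W exactly when some move reaches an L, and L when every move reaches a W.
n=0: no move → L
n=1: no move → L
n=2: →0(L), so W
n=3: →1(L), so W
n=4: →1(L), so W
n=5: →1(L), so W
n=6: →4(W), 3(W), 2(W) — all W, so L
n=7: →5(W), 4(W), 3(W) — all W, so L
n=8: →6(L), so W
n=9: →7(L), so W
n=10: →7(L), so W
n=11: →7(L), so W
n=12: →10(W), 9(W), 8(W), 4(W) — all W, so L
n=13: →11(W), 10(W), 9(W), 5(W) — all W, so L
n=14: →12(L), so W
n=15: →13(L), so W
From 15, the L positions reachable in one move are: 13, 12, 7. Any move reaching one of these is winning.

Remove 2, leaving 13.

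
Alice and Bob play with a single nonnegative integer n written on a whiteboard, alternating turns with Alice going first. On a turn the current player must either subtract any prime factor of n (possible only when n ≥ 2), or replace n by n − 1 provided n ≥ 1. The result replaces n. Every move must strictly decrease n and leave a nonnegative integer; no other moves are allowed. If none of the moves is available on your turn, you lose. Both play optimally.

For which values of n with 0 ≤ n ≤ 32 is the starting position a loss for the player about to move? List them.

0, 4, 8, 12, 16, 20, 24, 28, 32

Work bottom-up. With no move the player to move loses. Otherwise the position is W if at least one move leads to an L position for the opponent, and L if every move leads to a W.
n=0: no move → L
n=1: W (go to 0, an L position)
n=2: W (go to 0, an L position)
n=3: W (go to 0, an L position)
n=4: L (options 2(W), 3(W) are all W)
n=5: W (go to 0, an L position)
n=6: W (go to 4, an L position)
n=7: W (go to 0, an L position)
n=8: L (options 6(W), 7(W) are all W)
n=9: W (go to 8, an L position)
n=10: W (go to 8, an L position)
n=11: W (go to 0, an L position)
n=12: L (options 9(W), 10(W), 11(W) are all W)
n=13: W (go to 0, an L position)
n=14: W (go to 12, an L position)
n=15: W (go to 12, an L position)
n=16: L (options 14(W), 15(W) are all W)
n=17: W (go to 0, an L position)
n=18: W (go to 16, an L position)
n=19: W (go to 0, an L position)
n=20: L (options 15(W), 18(W), 19(W) are all W)
n=21: W (go to 20, an L position)
n=22: W (go to 20, an L position)
n=23: W (go to 0, an L position)
n=24: L (options 21(W), 22(W), 23(W) are all W)
n=25: W (go to 20, an L position)
n=26: W (go to 24, an L position)
n=27: W (go to 24, an L position)
n=28: L (options 21(W), 26(W), 27(W) are all W)
n=29: W (go to 0, an L position)
n=30: W (go to 28, an L position)
n=31: W (go to 0, an L position)
n=32: L (options 30(W), 31(W) are all W)
Reading off the rows marked L gives the requested list; there are 9 such values of n.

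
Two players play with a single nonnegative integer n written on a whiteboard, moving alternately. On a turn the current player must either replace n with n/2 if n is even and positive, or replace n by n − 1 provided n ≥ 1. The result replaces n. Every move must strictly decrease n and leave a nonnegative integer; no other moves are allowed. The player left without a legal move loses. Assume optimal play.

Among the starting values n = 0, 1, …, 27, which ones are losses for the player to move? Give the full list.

Classify positions by backward induction: terminal positions (no move available) are L. From any other position, the mover wins iff some move reaches an L.
n=0: no move → L
n=1: reaches L-position 0 → W
n=2: only reaches 1(W), which is W → L
n=3: reaches L-position 2 → W
n=4: reaches L-position 2 → W
n=5: only reaches 4(W), which is W → L
n=6: reaches L-position 5 → W
n=7: only reaches 6(W), which is W → L
n=8: reaches L-position 7 → W
n=9: only reaches 8(W), which is W → L
n=10: reaches L-position 5 → W
n=11: only reaches 10(W), which is W → L
n=12: reaches L-position 11 → W
n=13: only reaches 12(W), which is W → L
n=14: reaches L-position 7 → W
n=15: only reaches 14(W), which is W → L
n=16: reaches L-position 15 → W
n=17: only reaches 16(W), which is W → L
n=18: reaches L-position 9 → W
n=19: only reaches 18(W), which is W → L
n=20: reaches L-position 19 → W
n=21: only reaches 20(W), which is W → L
n=22: reaches L-position 11 → W
n=23: only reaches 22(W), which is W → L
n=24: reaches L-position 23 → W
n=25: only reaches 24(W), which is W → L
n=26: reaches L-position 13 → W
n=27: only reaches 26(W), which is W → L
The losing starting values of n are exactly the entries labelled L in this table (14 of them).

0, 2, 5, 7, 9, 11, 13, 15, 17, 19, 21, 23, 25, 27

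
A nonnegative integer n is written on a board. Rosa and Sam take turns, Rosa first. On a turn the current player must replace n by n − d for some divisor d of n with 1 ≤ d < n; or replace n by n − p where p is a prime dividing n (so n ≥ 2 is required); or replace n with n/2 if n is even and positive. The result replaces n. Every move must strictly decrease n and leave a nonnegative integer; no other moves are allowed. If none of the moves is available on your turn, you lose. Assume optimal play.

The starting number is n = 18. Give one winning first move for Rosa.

Move to 9.

Work bottom-up. With no move the player to move loses. Otherwise the position is W if at least one move leads to an L position for the opponent, and L if every move leads to a W.
n=0: no move → L
n=1: no move → L
n=2: →0(L), so W
n=3: →0(L), so W
n=4: →2(W), 3(W) — all W, so L
n=5: →0(L), so W
n=6: →4(L), so W
n=7: →0(L), so W
n=8: →4(L), so W
n=9: →6(W), 8(W) — all W, so L
n=10: →9(L), so W
n=11: →0(L), so W
n=12: →9(L), so W
n=13: →0(L), so W
n=14: →7(W), 12(W), 13(W) — all W, so L
n=15: →14(L), so W
n=16: →14(L), so W
n=17: →0(L), so W
n=18: →9(L), so W
From 18, the L positions reachable in one move are: 9.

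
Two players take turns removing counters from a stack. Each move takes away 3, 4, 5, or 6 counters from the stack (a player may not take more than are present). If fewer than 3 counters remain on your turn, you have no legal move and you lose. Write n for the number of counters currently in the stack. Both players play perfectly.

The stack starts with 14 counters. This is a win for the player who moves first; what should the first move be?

Remove 3, leaving 11.

Use the standard recursion: the mover loses at a terminal position; elsewhere, the mover wins exactly when some move hands the opponent an L position.
n=0: no move → L
n=1: no move → L
n=2: no move → L
n=3: →0(L), so W
n=4: →1(L), so W
n=5: →2(L), so W
n=6: →2(L), so W
n=7: →2(L), so W
n=8: →2(L), so W
n=9: →6(W), 5(W), 4(W), 3(W) — all W, so L
n=10: →7(W), 6(W), 5(W), 4(W) — all W, so L
n=11: →8(W), 7(W), 6(W), 5(W) — all W, so L
n=12: →9(L), so W
n=13: →10(L), so W
n=14: →11(L), so W
From 14, the L positions reachable in one move are: 11, 10, 9. Any move reaching one of these is winning.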